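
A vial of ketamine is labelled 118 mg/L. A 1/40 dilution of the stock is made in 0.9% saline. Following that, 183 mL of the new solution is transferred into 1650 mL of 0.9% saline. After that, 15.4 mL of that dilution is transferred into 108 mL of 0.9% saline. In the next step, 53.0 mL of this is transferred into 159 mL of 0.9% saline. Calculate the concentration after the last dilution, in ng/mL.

Overall dilution factor = 40 × 10.02 × 8.013 × 4 = 1.28 × 10⁴.
118 mg/L / 1.28 × 10⁴ = 9.19 × 10⁻³ mg/L = 9.19 ng/mL.

9.19 ng/mL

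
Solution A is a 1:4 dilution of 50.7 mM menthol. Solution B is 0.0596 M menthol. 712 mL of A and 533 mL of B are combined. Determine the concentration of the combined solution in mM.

32.8 mM

C_A = 50.7 mM / 4 = 12.7 mM.
C_B = 0.0596 M = 59.6 mM.
C_mix = (C_A·V_A + C_B·V_B)/(V_A + V_B) = (12.7×712 + 59.6×533) / 1245 = 32.8 mM.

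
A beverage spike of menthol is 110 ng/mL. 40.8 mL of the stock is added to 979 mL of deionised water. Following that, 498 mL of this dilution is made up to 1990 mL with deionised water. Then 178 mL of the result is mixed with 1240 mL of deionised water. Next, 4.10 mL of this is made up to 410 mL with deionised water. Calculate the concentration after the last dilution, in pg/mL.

Overall dilution factor = 25.00 × 3.996 × 7.966 × 100 = 7.96 × 10⁴.
110 ng/mL / 7.96 × 10⁴ = 1.38 × 10⁻³ ng/mL = 1.38 pg/mL.

1.38 pg/mL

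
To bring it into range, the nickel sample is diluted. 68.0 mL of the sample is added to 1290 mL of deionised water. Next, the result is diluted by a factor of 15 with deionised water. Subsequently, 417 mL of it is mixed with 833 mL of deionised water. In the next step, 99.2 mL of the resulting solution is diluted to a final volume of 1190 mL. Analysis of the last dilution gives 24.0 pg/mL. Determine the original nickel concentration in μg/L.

Overall dilution factor = 19.97 × 15 × 2.998 × 12.00 = 1.08 × 10⁴.
Original = 24.0 pg/mL × 1.08 × 10⁴ = 2.59 × 10⁵ pg/mL = 259 μg/L.

259 μg/L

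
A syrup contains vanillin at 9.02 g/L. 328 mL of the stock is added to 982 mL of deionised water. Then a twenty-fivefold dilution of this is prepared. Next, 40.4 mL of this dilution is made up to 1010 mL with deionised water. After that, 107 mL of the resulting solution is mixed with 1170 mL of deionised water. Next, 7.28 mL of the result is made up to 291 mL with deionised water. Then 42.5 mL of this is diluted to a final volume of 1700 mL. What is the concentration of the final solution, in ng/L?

Overall dilution factor = 3.994 × 25 × 25 × 11.93 × 39.97 × 40 = 4.76 × 10⁷.
9.02 g/L / 4.76 × 10⁷ = 1.89 × 10⁻⁷ g/L = 189 ng/L.

189 ng/L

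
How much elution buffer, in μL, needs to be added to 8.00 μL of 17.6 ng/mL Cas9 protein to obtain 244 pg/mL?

244 pg/mL = 0.244 ng/mL.
V₂ = C₁V₁/C₂ = 17.6 × 8.00 / 0.244 = 577 μL.
Diluent to add = V₂ − V₁ = 577 − 8.00 = 569 μL.

569 μL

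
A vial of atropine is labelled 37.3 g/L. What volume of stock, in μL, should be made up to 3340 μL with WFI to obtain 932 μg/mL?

83.5 μL

932 μg/mL = 0.932 g/L.
V₁ = C₂V₂/C₁ = 0.932 × 3340 / 37.3 = 83.5 μL.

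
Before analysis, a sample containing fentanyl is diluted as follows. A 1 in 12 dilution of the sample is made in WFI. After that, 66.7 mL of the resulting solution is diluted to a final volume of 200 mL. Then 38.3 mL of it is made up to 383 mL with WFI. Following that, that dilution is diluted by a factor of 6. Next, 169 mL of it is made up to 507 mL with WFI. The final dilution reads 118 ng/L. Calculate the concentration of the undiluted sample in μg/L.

764 μg/L

Overall dilution factor = 12 × 2.999 × 10 × 6 × 3 = 6477.
Original = 118 ng/L × 6477 = 7.64 × 10⁵ ng/L = 764 μg/L.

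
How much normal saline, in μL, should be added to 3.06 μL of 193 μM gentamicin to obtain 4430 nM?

4430 nM = 4.43 μM.
V₂ = C₁V₁/C₂ = 193 × 3.06 / 4.43 = 133 μL.
Diluent to add = V₂ − V₁ = 133 − 3.06 = 130 μL.

130 μL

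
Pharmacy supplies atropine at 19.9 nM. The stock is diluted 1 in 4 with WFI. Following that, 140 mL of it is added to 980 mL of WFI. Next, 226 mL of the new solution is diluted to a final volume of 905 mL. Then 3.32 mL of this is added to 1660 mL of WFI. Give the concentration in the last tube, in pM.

Overall dilution factor = 4 × 8 × 4.004 × 501 = 6.42 × 10⁴.
19.9 nM / 6.42 × 10⁴ = 3.10 × 10⁻⁴ nM = 0.310 pM.

0.310 pM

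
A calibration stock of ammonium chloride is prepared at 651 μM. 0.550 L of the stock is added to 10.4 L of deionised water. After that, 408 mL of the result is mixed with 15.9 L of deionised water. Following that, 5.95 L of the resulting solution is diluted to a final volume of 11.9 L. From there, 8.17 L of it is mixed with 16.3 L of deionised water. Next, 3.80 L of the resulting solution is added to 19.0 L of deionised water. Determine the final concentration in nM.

Overall dilution factor = 19.91 × 39.97 × 2 × 2.995 × 6 = 2.86 × 10⁴.
651 μM / 2.86 × 10⁴ = 0.0228 μM = 22.8 nM.

22.8 nM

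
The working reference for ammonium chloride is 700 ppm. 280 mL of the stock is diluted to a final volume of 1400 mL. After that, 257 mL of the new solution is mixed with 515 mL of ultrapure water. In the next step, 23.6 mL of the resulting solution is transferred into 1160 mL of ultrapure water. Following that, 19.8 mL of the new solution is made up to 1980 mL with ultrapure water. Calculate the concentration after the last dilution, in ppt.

9290 ppt

Overall dilution factor = 5 × 3.004 × 50.15 × 100 = 7.53 × 10⁴.
700 ppm / 7.53 × 10⁴ = 9.29 × 10⁻³ ppm = 9290 ppt.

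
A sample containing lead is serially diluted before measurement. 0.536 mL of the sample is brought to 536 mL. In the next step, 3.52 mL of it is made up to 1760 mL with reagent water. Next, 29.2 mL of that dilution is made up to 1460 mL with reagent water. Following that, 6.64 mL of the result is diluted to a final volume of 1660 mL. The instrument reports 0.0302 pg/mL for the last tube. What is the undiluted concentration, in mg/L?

189 mg/L

Overall dilution factor = 1000 × 500 × 50 × 250 = 6.25 × 10⁹.
Original = 0.0302 pg/mL × 6.25 × 10⁹ = 1.89 × 10⁸ pg/mL = 189 mg/L.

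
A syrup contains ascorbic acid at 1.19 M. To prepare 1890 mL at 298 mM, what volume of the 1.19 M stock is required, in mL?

298 mM = 0.298 M.
V₁ = C₂V₂/C₁ = 0.298 × 1890 / 1.19 = 473 mL.

473 mL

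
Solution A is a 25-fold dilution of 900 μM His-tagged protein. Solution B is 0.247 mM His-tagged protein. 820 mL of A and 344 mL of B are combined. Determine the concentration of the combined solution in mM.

0.0984 mM

C_A = 900 μM / 25 = 36.0 μM.
C_B = 0.247 mM = 247 μM.
C_mix = (C_A·V_A + C_B·V_B)/(V_A + V_B) = (36.0×820 + 247×344) / 1164 = 98.4 μM = 0.0984 mM.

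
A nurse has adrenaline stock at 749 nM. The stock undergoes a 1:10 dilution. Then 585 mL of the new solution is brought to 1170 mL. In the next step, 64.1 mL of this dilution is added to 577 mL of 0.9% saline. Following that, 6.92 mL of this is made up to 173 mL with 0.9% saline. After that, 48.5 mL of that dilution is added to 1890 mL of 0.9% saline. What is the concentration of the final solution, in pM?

Overall dilution factor = 10 × 2 × 10.00 × 25 × 39.97 = 2.00 × 10⁵.
749 nM / 2.00 × 10⁵ = 3.75 × 10⁻³ nM = 3.75 pM.

3.75 pM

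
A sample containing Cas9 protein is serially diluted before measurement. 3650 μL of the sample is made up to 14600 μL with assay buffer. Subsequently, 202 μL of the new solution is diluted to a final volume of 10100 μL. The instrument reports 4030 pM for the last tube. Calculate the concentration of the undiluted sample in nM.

806 nM

Overall dilution factor = 4 × 50 = 200.
Original = 4030 pM × 200 = 8.06 × 10⁵ pM = 806 nM.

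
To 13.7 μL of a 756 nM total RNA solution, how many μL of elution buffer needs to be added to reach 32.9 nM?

V₂ = C₁V₁/C₂ = 756 × 13.7 / 32.9 = 315 μL.
Diluent to add = V₂ − V₁ = 315 − 13.7 = 301 μL.

301 μL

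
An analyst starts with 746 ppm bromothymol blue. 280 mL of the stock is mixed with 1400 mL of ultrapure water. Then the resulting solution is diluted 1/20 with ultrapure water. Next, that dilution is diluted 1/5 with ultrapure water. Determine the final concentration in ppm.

Overall dilution factor = 6 × 20 × 5 = 600.
746 ppm / 600 = 1.24 ppm.

1.24 ppm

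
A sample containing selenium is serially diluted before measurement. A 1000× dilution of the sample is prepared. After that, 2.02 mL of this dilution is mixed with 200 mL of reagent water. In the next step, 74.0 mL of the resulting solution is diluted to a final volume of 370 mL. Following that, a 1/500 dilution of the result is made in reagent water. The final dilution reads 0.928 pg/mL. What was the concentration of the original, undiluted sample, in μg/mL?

Overall dilution factor = 1000 × 100.0 × 5 × 500 = 2.50 × 10⁸.
Original = 0.928 pg/mL × 2.50 × 10⁸ = 2.32 × 10⁸ pg/mL = 232 μg/mL.

232 μg/mL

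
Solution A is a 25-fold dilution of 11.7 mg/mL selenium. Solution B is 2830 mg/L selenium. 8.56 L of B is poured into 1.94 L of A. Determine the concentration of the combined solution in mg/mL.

2.39 mg/mL

C_A = 11.7 mg/mL / 25 = 0.468 mg/mL.
C_B = 2830 mg/L = 2.83 mg/mL.
C_mix = (C_A·V_A + C_B·V_B)/(V_A + V_B) = (0.468×1.94 + 2.83×8.56) / 10.50 = 2.39 mg/mL.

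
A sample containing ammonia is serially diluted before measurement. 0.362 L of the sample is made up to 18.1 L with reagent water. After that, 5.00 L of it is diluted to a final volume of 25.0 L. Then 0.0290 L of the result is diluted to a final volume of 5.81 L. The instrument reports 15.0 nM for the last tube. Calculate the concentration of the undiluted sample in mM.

Overall dilution factor = 50 × 5 × 200.3 = 5.01 × 10⁴.
Original = 15.0 nM × 5.01 × 10⁴ = 7.51 × 10⁵ nM = 0.751 mM.

0.751 mM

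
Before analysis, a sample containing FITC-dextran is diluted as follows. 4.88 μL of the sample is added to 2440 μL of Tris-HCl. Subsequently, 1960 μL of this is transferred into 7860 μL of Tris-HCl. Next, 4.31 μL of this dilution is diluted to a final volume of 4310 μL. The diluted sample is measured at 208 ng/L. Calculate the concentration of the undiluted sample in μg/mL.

Overall dilution factor = 501 × 5.010 × 1000 = 2.51 × 10⁶.
Original = 208 ng/L × 2.51 × 10⁶ = 5.22 × 10⁸ ng/L = 522 μg/mL.

522 μg/mL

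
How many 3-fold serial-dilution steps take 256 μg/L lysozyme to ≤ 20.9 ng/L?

Need 3ⁿ ≥ 1.22 × 10⁴, so n ≥ log(1.22 × 10⁴)/log(3) = 8.57.
Minimum whole steps: n = 9.

9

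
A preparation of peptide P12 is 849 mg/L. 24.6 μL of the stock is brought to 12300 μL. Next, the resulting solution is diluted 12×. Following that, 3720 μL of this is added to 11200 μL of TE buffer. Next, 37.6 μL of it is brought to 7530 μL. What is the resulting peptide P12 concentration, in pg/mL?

Overall dilution factor = 500 × 12 × 4.011 × 200.3 = 4.82 × 10⁶.
849 mg/L / 4.82 × 10⁶ = 1.76 × 10⁻⁴ mg/L = 176 pg/mL.

176 pg/mL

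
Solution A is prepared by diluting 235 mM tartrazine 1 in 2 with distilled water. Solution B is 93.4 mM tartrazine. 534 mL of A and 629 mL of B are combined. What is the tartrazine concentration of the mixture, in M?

C_A = 235 mM / 2 = 118 mM.
C_mix = (C_A·V_A + C_B·V_B)/(V_A + V_B) = (118×534 + 93.4×629) / 1163 = 104 mM = 0.104 M.

0.104 M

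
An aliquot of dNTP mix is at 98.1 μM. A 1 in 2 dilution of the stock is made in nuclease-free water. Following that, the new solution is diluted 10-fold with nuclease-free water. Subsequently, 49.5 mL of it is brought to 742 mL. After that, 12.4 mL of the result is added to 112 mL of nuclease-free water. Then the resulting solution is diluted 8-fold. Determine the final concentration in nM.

Overall dilution factor = 2 × 10 × 14.99 × 10.03 × 8 = 2.41 × 10⁴.
98.1 μM / 2.41 × 10⁴ = 4.08 × 10⁻³ μM = 4.08 nM.

4.08 nM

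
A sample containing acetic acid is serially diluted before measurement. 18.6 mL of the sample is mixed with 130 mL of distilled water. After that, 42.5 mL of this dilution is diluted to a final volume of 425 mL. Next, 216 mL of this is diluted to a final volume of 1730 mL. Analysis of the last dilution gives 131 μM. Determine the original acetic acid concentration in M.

0.0838 M

Overall dilution factor = 7.989 × 10 × 8.009 = 640.
Original = 131 μM × 640 = 8.38 × 10⁴ μM = 0.0838 M.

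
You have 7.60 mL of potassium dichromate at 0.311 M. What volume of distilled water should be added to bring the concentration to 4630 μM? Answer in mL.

4630 μM = 4.63 × 10⁻³ M.
V₂ = C₁V₁/C₂ = 0.311 × 7.60 / 4.63 × 10⁻³ = 510 mL.
Diluent to add = V₂ − V₁ = 510 − 7.60 = 503 mL.

503 mL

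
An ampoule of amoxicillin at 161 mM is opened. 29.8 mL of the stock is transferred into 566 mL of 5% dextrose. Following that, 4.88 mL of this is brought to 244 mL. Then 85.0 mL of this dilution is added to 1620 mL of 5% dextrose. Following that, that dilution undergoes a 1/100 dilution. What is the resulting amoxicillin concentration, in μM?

Overall dilution factor = 19.99 × 50 × 20.06 × 100 = 2.01 × 10⁶.
161 mM / 2.01 × 10⁶ = 8.03 × 10⁻⁵ mM = 0.0803 μM.

0.0803 μM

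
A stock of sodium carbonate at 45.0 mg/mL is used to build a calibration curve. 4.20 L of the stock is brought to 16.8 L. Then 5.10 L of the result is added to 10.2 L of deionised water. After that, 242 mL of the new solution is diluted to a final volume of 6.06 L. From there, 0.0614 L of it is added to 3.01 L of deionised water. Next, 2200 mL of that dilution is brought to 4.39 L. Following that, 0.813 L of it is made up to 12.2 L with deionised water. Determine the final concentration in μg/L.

100 μg/L

Overall dilution factor = 4 × 3 × 25.04 × 50.02 × 1.995 × 15.01 = 4.50 × 10⁵.
45.0 mg/mL / 4.50 × 10⁵ = 10.00 × 10⁻⁵ mg/mL = 100 μg/L.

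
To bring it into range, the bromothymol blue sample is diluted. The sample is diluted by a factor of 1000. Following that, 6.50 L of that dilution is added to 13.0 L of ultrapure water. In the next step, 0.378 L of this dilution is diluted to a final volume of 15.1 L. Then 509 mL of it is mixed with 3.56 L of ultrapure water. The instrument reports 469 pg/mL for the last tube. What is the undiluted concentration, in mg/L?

Overall dilution factor = 1000 × 3 × 39.95 × 7.994 = 9.58 × 10⁵.
Original = 469 pg/mL × 9.58 × 10⁵ = 4.49 × 10⁸ pg/mL = 449 mg/L.

449 mg/L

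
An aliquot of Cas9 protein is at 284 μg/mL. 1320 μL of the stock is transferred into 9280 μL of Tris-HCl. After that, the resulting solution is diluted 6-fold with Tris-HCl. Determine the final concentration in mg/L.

5.89 mg/L

Overall dilution factor = 8.030 × 6 = 48.2.
284 μg/mL / 48.2 = 5.89 μg/mL = 5.89 mg/L.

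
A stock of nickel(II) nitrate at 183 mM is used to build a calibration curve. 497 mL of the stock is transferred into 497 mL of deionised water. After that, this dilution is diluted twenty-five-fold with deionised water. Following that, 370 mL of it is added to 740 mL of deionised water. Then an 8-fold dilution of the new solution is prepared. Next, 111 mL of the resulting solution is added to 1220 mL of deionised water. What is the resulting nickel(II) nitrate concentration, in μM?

Overall dilution factor = 2 × 25 × 3 × 8 × 11.99 = 1.44 × 10⁴.
183 mM / 1.44 × 10⁴ = 0.0127 mM = 12.7 μM.

12.7 μM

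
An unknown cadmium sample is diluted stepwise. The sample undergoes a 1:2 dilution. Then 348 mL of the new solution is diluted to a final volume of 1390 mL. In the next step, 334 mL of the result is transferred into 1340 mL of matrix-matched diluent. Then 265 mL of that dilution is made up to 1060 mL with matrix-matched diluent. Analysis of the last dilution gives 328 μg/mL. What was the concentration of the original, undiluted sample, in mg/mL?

Overall dilution factor = 2 × 3.994 × 5.012 × 4 = 160.
Original = 328 μg/mL × 160 = 5.25 × 10⁴ μg/mL = 52.5 mg/mL.

52.5 mg/mL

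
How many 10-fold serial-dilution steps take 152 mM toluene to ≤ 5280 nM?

5

Need 10ⁿ ≥ 2.88 × 10⁴, so n ≥ log(2.88 × 10⁴)/log(10) = 4.46.
Minimum whole steps: n = 5.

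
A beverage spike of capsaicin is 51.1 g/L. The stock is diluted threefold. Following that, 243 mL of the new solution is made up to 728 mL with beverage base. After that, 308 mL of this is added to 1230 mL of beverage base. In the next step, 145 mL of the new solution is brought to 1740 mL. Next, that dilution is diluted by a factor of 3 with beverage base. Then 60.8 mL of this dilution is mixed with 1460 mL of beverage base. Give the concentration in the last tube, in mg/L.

1.26 mg/L

Overall dilution factor = 3 × 2.996 × 4.994 × 12 × 3 × 25.01 = 4.04 × 10⁴.
51.1 g/L / 4.04 × 10⁴ = 1.26 × 10⁻³ g/L = 1.26 mg/L.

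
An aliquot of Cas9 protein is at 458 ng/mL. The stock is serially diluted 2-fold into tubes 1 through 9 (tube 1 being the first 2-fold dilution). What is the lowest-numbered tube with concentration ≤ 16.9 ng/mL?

tube 5

Tube n has concentration 458 ng/mL / 2ⁿ.
Need 2ⁿ ≥ 458 ng/mL / 16.9 ng/mL = 27.1, so n ≥ 4.76.
First such tube: n = 5.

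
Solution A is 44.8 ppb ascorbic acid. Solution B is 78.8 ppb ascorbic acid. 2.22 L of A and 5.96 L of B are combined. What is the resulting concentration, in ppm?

C_mix = (C_A·V_A + C_B·V_B)/(V_A + V_B) = (44.8×2.22 + 78.8×5.96) / 8.180 = 69.6 ppb = 0.0696 ppm.

0.0696 ppm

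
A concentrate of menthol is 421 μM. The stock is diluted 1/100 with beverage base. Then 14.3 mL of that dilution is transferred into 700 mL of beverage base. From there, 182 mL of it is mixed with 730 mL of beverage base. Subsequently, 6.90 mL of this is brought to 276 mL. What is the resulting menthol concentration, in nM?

0.420 nM

Overall dilution factor = 100 × 49.95 × 5.011 × 40 = 1.00 × 10⁶.
421 μM / 1.00 × 10⁶ = 4.20 × 10⁻⁴ μM = 0.420 nM.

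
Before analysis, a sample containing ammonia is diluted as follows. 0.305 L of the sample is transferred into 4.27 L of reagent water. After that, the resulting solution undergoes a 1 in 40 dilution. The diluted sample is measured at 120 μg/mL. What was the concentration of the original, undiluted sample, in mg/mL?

Overall dilution factor = 15 × 40 = 600.
Original = 120 μg/mL × 600 = 7.20 × 10⁴ μg/mL = 72.0 mg/mL.

72.0 mg/mL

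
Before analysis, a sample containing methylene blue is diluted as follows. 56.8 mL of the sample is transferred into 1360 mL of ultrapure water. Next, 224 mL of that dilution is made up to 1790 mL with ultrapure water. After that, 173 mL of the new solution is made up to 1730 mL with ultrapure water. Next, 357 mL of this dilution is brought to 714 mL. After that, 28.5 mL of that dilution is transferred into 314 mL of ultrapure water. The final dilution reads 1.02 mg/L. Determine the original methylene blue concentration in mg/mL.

Overall dilution factor = 24.94 × 7.991 × 10 × 2 × 12.02 = 4.79 × 10⁴.
Original = 1.02 mg/L × 4.79 × 10⁴ = 4.89 × 10⁴ mg/L = 48.9 mg/mL.

48.9 mg/mL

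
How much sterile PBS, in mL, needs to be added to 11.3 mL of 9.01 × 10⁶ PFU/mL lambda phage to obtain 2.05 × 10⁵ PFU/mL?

V₂ = C₁V₁/C₂ = 9.01 × 10⁶ × 11.3 / 2.05 × 10⁵ = 497 mL.
Diluent to add = V₂ − V₁ = 497 − 11.3 = 485 mL.

485 mL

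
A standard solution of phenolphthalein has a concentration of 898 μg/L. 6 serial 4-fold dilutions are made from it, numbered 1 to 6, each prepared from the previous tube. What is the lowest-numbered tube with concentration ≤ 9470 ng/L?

tube 4

Tube n has concentration 898 μg/L / 4ⁿ.
Need 4ⁿ ≥ 898 μg/L / 9470 ng/L = 94.8, so n ≥ 3.28.
First such tube: n = 4.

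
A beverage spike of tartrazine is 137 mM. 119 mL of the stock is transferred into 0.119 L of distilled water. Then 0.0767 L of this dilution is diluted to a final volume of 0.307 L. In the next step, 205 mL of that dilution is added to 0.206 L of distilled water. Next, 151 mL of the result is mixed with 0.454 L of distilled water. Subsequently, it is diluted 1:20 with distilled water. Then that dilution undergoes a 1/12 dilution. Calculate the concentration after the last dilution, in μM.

Overall dilution factor = 2 × 4.003 × 2.005 × 4.007 × 20 × 12 = 1.54 × 10⁴.
137 mM / 1.54 × 10⁴ = 8.88 × 10⁻³ mM = 8.88 μM.

8.88 μM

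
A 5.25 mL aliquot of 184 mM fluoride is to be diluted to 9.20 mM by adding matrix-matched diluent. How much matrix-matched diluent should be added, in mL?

99.8 mL

V₂ = C₁V₁/C₂ = 184 × 5.25 / 9.20 = 105 mL.
Diluent to add = V₂ − V₁ = 105 − 5.25 = 99.8 mL.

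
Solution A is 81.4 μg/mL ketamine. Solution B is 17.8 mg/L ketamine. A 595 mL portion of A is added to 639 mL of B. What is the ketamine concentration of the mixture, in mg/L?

48.5 mg/L

C_B = 17.8 mg/L = 17.8 μg/mL.
C_mix = (C_A·V_A + C_B·V_B)/(V_A + V_B) = (81.4×595 + 17.8×639) / 1234 = 48.5 μg/mL = 48.5 mg/L.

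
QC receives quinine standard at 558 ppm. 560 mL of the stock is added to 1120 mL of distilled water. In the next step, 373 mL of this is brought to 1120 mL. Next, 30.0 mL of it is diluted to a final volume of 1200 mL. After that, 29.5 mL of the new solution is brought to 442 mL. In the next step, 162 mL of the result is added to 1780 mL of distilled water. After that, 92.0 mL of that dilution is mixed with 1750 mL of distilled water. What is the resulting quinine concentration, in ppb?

0.431 ppb

Overall dilution factor = 3 × 3.003 × 40 × 14.98 × 11.99 × 20.02 = 1.30 × 10⁶.
558 ppm / 1.30 × 10⁶ = 4.31 × 10⁻⁴ ppm = 0.431 ppb.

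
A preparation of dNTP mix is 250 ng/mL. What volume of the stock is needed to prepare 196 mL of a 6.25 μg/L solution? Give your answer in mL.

6.25 μg/L = 6.25 ng/mL.
V₁ = C₂V₂/C₁ = 6.25 × 196 / 250 = 4.90 mL.

4.90 mL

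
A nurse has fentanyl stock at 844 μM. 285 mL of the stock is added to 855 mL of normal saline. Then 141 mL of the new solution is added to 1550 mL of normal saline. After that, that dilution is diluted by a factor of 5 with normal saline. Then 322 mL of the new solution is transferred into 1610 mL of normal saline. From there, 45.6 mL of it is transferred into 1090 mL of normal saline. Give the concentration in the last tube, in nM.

23.5 nM

Overall dilution factor = 4 × 11.99 × 5 × 6 × 24.90 = 3.58 × 10⁴.
844 μM / 3.58 × 10⁴ = 0.0235 μM = 23.5 nM.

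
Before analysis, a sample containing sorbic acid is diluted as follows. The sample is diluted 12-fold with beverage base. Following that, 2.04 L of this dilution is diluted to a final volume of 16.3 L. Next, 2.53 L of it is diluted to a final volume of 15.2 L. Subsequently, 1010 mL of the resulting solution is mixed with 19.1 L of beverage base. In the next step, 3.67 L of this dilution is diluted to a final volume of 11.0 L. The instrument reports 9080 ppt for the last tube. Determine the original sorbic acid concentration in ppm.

312 ppm

Overall dilution factor = 12 × 7.990 × 6.008 × 19.91 × 2.997 = 3.44 × 10⁴.
Original = 9080 ppt × 3.44 × 10⁴ = 3.12 × 10⁸ ppt = 312 ppm.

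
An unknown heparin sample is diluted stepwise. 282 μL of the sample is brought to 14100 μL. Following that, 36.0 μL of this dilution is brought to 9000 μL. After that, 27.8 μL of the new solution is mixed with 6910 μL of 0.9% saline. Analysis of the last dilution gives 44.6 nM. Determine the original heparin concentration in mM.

139 mM

Overall dilution factor = 50 × 250 × 249.6 = 3.12 × 10⁶.
Original = 44.6 nM × 3.12 × 10⁶ = 1.39 × 10⁸ nM = 139 mM.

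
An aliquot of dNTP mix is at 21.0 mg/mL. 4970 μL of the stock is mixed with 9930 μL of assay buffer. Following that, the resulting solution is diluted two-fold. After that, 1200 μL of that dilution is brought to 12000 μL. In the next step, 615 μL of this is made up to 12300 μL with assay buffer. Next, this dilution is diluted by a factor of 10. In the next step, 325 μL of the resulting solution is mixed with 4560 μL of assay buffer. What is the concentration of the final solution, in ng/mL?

Overall dilution factor = 2.998 × 2 × 10 × 20 × 10 × 15.03 = 1.80 × 10⁵.
21.0 mg/mL / 1.80 × 10⁵ = 1.17 × 10⁻⁴ mg/mL = 117 ng/mL.

117 ng/mL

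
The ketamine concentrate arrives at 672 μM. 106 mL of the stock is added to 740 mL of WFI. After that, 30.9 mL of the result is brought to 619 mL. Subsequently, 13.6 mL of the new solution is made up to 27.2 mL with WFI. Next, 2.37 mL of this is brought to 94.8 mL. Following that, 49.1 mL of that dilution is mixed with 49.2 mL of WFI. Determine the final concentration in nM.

Overall dilution factor = 7.981 × 20.03 × 2 × 40 × 2.002 = 2.56 × 10⁴.
672 μM / 2.56 × 10⁴ = 0.0262 μM = 26.2 nM.

26.2 nM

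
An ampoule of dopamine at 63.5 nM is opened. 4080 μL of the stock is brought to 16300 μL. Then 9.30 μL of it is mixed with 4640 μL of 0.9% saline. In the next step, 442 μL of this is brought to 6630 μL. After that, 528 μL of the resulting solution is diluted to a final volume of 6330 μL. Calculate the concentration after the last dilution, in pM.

Overall dilution factor = 3.995 × 499.9 × 15 × 11.99 = 3.59 × 10⁵.
63.5 nM / 3.59 × 10⁵ = 1.77 × 10⁻⁴ nM = 0.177 pM.

0.177 pM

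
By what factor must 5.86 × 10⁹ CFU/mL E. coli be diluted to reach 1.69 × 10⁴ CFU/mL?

Factor = C₀/C_target = 5.86 × 10⁹ CFU/mL / 1.69 × 10⁴ CFU/mL = 3.47 × 10⁵.

3.47 × 10⁵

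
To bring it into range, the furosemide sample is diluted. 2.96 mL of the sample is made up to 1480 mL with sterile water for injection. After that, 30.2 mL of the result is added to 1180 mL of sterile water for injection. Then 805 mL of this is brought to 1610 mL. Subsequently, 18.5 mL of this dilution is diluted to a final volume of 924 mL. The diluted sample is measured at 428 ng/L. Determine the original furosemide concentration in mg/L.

Overall dilution factor = 500 × 40.07 × 2 × 49.95 = 2.00 × 10⁶.
Original = 428 ng/L × 2.00 × 10⁶ = 8.57 × 10⁸ ng/L = 857 mg/L.

857 mg/L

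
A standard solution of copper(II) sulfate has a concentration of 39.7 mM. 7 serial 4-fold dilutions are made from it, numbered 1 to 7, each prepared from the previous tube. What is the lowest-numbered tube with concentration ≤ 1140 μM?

tube 3

Tube n has concentration 39.7 mM / 4ⁿ.
Need 4ⁿ ≥ 39.7 mM / 1140 μM = 34.8, so n ≥ 2.56.
First such tube: n = 3.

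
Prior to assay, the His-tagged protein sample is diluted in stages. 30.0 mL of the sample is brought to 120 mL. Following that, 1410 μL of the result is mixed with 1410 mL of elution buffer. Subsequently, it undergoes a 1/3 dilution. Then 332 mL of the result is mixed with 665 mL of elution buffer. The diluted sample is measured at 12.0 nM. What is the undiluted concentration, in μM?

Overall dilution factor = 4 × 1001 × 3 × 3.003 = 3.61 × 10⁴.
Original = 12.0 nM × 3.61 × 10⁴ = 4.33 × 10⁵ nM = 433 μM.

433 μM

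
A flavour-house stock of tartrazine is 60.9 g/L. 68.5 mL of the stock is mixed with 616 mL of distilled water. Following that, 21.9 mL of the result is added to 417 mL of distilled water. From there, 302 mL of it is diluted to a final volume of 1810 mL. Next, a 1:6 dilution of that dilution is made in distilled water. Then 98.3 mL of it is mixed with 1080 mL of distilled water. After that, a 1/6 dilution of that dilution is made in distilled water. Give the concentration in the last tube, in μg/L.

118 μg/L

Overall dilution factor = 9.993 × 20.04 × 5.993 × 6 × 11.99 × 6 = 5.18 × 10⁵.
60.9 g/L / 5.18 × 10⁵ = 1.18 × 10⁻⁴ g/L = 118 μg/L.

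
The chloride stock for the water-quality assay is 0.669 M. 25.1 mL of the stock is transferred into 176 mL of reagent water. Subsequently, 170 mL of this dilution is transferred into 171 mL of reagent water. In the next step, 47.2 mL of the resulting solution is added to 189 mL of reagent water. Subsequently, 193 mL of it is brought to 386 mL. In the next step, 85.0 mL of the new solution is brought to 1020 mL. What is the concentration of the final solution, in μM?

347 μM

Overall dilution factor = 8.012 × 2.006 × 5.004 × 2 × 12 = 1930.
0.669 M / 1930 = 3.47 × 10⁻⁴ M = 347 μM.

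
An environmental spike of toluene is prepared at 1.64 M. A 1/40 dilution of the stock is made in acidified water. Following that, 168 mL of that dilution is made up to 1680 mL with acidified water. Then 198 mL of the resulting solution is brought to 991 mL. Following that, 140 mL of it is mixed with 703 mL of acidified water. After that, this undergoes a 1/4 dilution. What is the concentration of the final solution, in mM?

Overall dilution factor = 40 × 10 × 5.005 × 6.021 × 4 = 4.82 × 10⁴.
1.64 M / 4.82 × 10⁴ = 3.40 × 10⁻⁵ M = 0.0340 mM.

0.0340 mM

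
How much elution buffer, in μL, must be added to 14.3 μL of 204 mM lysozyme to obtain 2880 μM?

999 μL

2880 μM = 2.88 mM.
V₂ = C₁V₁/C₂ = 204 × 14.3 / 2.88 = 1013 μL.
Diluent to add = V₂ − V₁ = 1013 − 14.3 = 999 μL.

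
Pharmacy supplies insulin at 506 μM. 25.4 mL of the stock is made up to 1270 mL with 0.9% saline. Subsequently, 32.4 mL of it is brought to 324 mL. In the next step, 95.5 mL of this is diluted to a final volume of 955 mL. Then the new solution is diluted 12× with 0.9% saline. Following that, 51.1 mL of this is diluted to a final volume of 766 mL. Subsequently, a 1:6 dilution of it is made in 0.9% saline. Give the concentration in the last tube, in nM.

Overall dilution factor = 50 × 10 × 10 × 12 × 14.99 × 6 = 5.40 × 10⁶.
506 μM / 5.40 × 10⁶ = 9.38 × 10⁻⁵ μM = 0.0938 nM.

0.0938 nM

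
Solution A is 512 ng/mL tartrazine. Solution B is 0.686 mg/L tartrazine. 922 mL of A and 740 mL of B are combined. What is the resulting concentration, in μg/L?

C_B = 0.686 mg/L = 686 ng/mL.
C_mix = (C_A·V_A + C_B·V_B)/(V_A + V_B) = (512×922 + 686×740) / 1662 = 589 ng/mL = 589 μg/L.

589 μg/L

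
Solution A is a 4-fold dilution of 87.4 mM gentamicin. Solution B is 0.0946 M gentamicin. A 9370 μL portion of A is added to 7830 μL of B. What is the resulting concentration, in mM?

55.0 mM

C_A = 87.4 mM / 4 = 21.9 mM.
C_B = 0.0946 M = 94.6 mM.
C_mix = (C_A·V_A + C_B·V_B)/(V_A + V_B) = (21.9×9370 + 94.6×7830) / 17200 = 55.0 mM.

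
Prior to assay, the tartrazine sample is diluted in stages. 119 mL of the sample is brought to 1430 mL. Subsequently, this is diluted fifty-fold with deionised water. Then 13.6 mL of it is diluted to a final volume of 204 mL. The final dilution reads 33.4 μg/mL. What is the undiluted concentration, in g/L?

Overall dilution factor = 12.02 × 50 × 15 = 9013.
Original = 33.4 μg/mL × 9013 = 3.01 × 10⁵ μg/mL = 301 g/L.

301 g/L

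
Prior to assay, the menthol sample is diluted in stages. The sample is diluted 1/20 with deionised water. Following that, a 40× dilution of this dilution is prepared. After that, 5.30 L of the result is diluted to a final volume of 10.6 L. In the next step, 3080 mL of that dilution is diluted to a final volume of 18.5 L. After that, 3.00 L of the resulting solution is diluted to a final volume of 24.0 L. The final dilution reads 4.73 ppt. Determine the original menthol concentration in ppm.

0.364 ppm

Overall dilution factor = 20 × 40 × 2 × 6.006 × 8 = 7.69 × 10⁴.
Original = 4.73 ppt × 7.69 × 10⁴ = 3.64 × 10⁵ ppt = 0.364 ppm.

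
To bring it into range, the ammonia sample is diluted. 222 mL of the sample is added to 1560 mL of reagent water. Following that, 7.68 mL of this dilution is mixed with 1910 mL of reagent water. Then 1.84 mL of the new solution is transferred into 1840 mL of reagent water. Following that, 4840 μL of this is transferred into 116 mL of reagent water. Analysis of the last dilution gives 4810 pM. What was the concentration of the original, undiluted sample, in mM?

Overall dilution factor = 8.027 × 249.7 × 1001 × 24.97 = 5.01 × 10⁷.
Original = 4810 pM × 5.01 × 10⁷ = 2.41 × 10¹¹ pM = 241 mM.

241 mM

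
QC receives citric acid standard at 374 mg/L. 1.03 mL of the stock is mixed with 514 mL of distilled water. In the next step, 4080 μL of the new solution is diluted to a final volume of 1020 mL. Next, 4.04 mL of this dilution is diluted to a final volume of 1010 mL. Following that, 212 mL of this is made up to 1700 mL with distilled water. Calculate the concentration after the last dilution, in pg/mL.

Overall dilution factor = 500.0 × 250 × 250 × 8.019 = 2.51 × 10⁸.
374 mg/L / 2.51 × 10⁸ = 1.49 × 10⁻⁶ mg/L = 1.49 pg/mL.

1.49 pg/mL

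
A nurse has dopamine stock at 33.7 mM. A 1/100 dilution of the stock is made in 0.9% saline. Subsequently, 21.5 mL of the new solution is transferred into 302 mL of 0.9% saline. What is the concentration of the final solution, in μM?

Overall dilution factor = 100 × 15.05 = 1505.
33.7 mM / 1505 = 0.0224 mM = 22.4 μM.

22.4 μM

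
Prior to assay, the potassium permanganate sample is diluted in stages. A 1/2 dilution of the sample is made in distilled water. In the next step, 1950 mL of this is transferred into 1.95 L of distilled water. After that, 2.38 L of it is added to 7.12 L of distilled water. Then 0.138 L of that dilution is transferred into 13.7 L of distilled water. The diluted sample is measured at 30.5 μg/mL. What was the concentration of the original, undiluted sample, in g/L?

Overall dilution factor = 2 × 2 × 3.992 × 100.3 = 1601.
Original = 30.5 μg/mL × 1601 = 4.88 × 10⁴ μg/mL = 48.8 g/L.

48.8 g/L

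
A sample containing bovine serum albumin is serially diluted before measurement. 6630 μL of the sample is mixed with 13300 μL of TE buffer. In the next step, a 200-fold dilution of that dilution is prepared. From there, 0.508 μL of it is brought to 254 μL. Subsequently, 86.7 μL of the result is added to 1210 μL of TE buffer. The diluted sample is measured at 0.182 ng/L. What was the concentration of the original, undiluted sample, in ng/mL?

Overall dilution factor = 3.006 × 200 × 500 × 14.96 = 4.50 × 10⁶.
Original = 0.182 ng/L × 4.50 × 10⁶ = 8.18 × 10⁵ ng/L = 818 ng/mL.

818 ng/mL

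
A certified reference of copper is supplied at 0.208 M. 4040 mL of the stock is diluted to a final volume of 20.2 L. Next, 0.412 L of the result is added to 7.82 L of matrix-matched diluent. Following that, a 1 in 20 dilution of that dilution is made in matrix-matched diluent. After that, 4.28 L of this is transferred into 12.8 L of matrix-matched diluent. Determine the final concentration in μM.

26.1 μM

Overall dilution factor = 5 × 19.98 × 20 × 3.991 = 7974.
0.208 M / 7974 = 2.61 × 10⁻⁵ M = 26.1 μM.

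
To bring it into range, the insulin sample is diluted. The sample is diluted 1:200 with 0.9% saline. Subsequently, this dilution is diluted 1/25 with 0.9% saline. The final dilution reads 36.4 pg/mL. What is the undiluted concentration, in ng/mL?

Overall dilution factor = 200 × 25 = 5000.
Original = 36.4 pg/mL × 5000 = 1.82 × 10⁵ pg/mL = 182 ng/mL.

182 ng/mL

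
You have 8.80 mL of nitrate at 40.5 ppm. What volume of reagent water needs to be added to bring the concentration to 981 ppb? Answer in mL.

355 mL

981 ppb = 0.981 ppm.
V₂ = C₁V₁/C₂ = 40.5 × 8.80 / 0.981 = 363 mL.
Diluent to add = V₂ − V₁ = 363 − 8.80 = 355 mL.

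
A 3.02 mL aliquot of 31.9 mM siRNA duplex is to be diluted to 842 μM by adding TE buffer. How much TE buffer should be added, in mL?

842 μM = 0.842 mM.
V₂ = C₁V₁/C₂ = 31.9 × 3.02 / 0.842 = 114 mL.
Diluent to add = V₂ − V₁ = 114 − 3.02 = 111 mL.

111 mL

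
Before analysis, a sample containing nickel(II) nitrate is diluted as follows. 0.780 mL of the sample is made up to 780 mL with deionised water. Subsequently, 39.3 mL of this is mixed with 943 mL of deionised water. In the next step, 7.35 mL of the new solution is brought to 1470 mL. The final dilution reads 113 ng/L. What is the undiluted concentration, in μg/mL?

565 μg/mL

Overall dilution factor = 1000 × 24.99 × 200 = 5.00 × 10⁶.
Original = 113 ng/L × 5.00 × 10⁶ = 5.65 × 10⁸ ng/L = 565 μg/mL.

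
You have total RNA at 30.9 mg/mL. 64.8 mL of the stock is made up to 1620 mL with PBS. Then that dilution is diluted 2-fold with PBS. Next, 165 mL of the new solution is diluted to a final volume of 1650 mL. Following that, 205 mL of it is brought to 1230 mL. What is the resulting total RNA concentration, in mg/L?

Overall dilution factor = 25 × 2 × 10 × 6 = 3000.
30.9 mg/mL / 3000 = 0.0103 mg/mL = 10.3 mg/L.

10.3 mg/L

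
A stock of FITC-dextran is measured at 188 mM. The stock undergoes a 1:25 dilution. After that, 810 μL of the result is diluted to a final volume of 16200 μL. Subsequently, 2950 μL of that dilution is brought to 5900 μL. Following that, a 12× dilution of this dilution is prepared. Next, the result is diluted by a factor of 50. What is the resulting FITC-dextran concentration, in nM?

313 nM

Overall dilution factor = 25 × 20 × 2 × 12 × 50 = 6.00 × 10⁵.
188 mM / 6.00 × 10⁵ = 3.13 × 10⁻⁴ mM = 313 nM.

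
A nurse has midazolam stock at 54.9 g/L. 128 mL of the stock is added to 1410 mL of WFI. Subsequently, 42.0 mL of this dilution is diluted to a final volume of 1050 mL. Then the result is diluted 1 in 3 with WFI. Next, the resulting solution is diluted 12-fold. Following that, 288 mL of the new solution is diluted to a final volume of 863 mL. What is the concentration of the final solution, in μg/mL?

1.69 μg/mL

Overall dilution factor = 12.02 × 25 × 3 × 12 × 2.997 = 3.24 × 10⁴.
54.9 g/L / 3.24 × 10⁴ = 1.69 × 10⁻³ g/L = 1.69 μg/mL.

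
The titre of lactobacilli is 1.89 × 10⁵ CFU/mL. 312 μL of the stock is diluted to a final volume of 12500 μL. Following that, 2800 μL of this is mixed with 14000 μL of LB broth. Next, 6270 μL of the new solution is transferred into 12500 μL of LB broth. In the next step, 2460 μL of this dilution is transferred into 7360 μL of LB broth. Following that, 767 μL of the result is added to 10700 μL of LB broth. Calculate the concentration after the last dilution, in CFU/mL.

4.40 CFU/mL

Overall dilution factor = 40.06 × 6 × 2.994 × 3.992 × 14.95 = 4.29 × 10⁴.
1.89 × 10⁵ CFU/mL / 4.29 × 10⁴ = 4.40 CFU/mL.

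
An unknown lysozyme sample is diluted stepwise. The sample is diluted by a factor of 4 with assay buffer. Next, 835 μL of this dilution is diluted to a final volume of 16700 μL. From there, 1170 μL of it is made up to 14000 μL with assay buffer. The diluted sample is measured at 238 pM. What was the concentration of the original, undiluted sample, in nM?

228 nM

Overall dilution factor = 4 × 20 × 11.97 = 957.
Original = 238 pM × 957 = 2.28 × 10⁵ pM = 228 nM.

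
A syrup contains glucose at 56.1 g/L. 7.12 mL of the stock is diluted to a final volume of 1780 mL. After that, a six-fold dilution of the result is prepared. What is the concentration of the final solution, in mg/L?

37.4 mg/L

Overall dilution factor = 250 × 6 = 1500.
56.1 g/L / 1500 = 0.0374 g/L = 37.4 mg/L.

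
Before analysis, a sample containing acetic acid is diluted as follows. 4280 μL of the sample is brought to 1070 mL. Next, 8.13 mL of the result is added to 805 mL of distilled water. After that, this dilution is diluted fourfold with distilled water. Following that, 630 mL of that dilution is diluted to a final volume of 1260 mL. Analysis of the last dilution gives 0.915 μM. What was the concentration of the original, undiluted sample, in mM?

Overall dilution factor = 250 × 100.0 × 4 × 2 = 2.00 × 10⁵.
Original = 0.915 μM × 2.00 × 10⁵ = 1.83 × 10⁵ μM = 183 mM.

183 mM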